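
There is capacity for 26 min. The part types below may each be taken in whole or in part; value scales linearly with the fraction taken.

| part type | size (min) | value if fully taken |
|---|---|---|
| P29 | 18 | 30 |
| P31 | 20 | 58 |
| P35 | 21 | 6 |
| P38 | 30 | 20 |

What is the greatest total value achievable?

Best value per unit of size first: P31 58/20≈2.9, P29 30/18≈1.67, P38 20/30≈0.667, P35 6/21≈0.286.
P31: take in full, 20 min for value 58 ; 6 left.
Fill the last 6 min with part of P29: 6/18 of it earns 10.
Total value = 68.

68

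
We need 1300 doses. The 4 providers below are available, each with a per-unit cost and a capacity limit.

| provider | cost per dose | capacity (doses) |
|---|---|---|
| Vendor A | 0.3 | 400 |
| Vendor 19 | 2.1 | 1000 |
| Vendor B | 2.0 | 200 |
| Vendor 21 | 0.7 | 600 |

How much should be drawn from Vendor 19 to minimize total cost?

Fill from the cheapest provider first.
Vendor A at 0.3: take all 400 doses — 900 still needed.
Vendor 21 at 0.7: take all 600 doses — 300 still needed.
Vendor B (2.0): use full 200 — 100 doses to go.
Vendor 19 at 2.1: take 100 of its 1000 — requirement met.

100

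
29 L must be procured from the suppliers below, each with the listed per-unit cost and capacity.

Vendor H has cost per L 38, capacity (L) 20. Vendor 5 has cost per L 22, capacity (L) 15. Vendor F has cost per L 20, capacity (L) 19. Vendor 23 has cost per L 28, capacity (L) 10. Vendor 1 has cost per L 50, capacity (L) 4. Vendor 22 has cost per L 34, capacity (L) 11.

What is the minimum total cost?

600

Fill from the cheapest supplier first.
Vendor F at 20: take all 19 L ; 10 still needed.
Vendor 5 at 22: take 10 of its 15 ; requirement met.
Vendor 23, Vendor 22, Vendor H, Vendor 1: unused.
Cost = 19×20 + 10×22 = 600.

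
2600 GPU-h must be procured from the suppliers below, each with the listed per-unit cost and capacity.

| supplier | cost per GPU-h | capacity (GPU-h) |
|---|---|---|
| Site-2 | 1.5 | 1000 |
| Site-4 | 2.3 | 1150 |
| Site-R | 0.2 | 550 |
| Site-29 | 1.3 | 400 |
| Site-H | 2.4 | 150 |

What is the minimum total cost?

Fill from the cheapest supplier first.
Take 550 from Site-R at 0.2 ; need 2050 more.
Site-29 (1.3): use full 400 ; 1650 GPU-h to go.
Take 1000 from Site-2 at 1.5 ; need 650 more.
Site-4 (2.3): take the remaining 650 ; done.
Site-H: unused.
Cost = 550×0.2 + 400×1.3 + 1000×1.5 + 650×2.3 = 3625.

3625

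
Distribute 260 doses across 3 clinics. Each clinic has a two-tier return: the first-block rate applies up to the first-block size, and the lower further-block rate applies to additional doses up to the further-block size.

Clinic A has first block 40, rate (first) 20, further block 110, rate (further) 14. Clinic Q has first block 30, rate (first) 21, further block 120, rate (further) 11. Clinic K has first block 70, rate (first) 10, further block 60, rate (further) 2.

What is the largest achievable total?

Order all 6 blocks by rate: Clinic Q/tier1 21 > Clinic A/tier1 20 > Clinic A/tier2 14 > Clinic Q/tier2 11 > Clinic K/tier1 10 > Clinic K/tier2 2.
Clinic Q tier1 at 21: fill all 30 → 230 left.
Clinic A/tier1 (20): +40 → 190 left.
Clinic A/tier2 (14): +110 → 80 left.
80 remain; put them into Clinic Q tier2 at 11.
Total = 21×30 + 20×40 + 14×110 + 11×80 = 3850.

3850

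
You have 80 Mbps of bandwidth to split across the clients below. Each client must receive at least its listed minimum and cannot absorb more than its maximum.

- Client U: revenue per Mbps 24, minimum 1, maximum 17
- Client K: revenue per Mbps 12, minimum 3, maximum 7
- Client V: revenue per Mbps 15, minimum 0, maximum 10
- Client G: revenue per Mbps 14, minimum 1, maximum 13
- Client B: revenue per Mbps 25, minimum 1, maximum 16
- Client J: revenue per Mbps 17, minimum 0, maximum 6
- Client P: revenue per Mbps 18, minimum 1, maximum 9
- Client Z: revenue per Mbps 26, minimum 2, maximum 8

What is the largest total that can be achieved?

1620

Meeting every minimum uses 1+3+0+1+1+0+1+2 = 9 Mbps, leaving 71.
Order the clients by revenue per Mbps: Client Z 26 > Client B 25 > Client U 24 > Client P 18 > Client J 17 > Client V 15 > Client G 14 > Client K 12.
Client Z takes 6 more to reach its cap of 8 ; 65 left.
Give Client B 15 more to hit its cap of 16 ; 50 left.
Give Client U 16 more to hit its cap of 17 ; 34 left.
Give Client P 8 more to hit its cap of 9 ; 26 left.
Client J: +6 to 6 (cap) ; 20 left.
Client V: +10 to 10 (cap) ; 10 left.
Only 10 left; Client G takes them to reach 11.
Total = 24×17 + 12×3 + 15×10 + 14×11 + 25×16 + 17×6 + 18×9 + 26×8 = 1620.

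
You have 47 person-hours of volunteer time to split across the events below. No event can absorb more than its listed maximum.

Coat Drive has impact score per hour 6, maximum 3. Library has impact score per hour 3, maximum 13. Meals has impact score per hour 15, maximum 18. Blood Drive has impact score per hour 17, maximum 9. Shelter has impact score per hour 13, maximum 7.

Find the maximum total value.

562

Highest impact score per hour first: Blood Drive 17 > Meals 15 > Shelter 13 > Coat Drive 6 > Library 3.
Blood Drive: +9 to 9 (cap) — 38 left.
Meals: +18 to 18 (cap) — 20 left.
Give Shelter 7 to hit its cap of 7 — 13 left.
Coat Drive takes 3 to reach its cap of 3 — 10 left.
Library: +10 (room for 13) → 10. Pool exhausted.
Total = 6×3 + 3×10 + 15×18 + 17×9 + 13×7 = 562.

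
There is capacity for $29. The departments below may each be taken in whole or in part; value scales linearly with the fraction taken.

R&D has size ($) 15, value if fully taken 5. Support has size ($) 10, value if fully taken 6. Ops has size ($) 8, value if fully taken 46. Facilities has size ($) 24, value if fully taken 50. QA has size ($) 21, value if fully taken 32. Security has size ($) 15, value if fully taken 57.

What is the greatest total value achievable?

Sort by value density: Ops 46/8≈5.75, Security 57/15≈3.8, Facilities 50/24≈2.08, QA 32/21≈1.52, Support 6/10≈0.6, R&D 5/15≈0.333.
Ops: take in full, 8 $ for value 46 ; 21 left.
Security: take in full, 15 $ for value 57 ; 6 left.
Fill the last 6 $ with part of Facilities: 6/24 of it earns 12.5.
Total value = 115.5.

115.5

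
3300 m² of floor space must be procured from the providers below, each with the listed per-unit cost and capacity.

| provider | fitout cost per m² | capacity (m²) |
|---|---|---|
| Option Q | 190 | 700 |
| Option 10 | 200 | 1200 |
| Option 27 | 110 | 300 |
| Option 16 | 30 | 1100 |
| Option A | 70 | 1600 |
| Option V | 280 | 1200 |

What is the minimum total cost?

235000

Fill from the cheapest provider first.
Option 16 (30): use full 1100 ; 2200 m² to go.
Option A at 70: take all 1600 m² ; 600 still needed.
Option 27 at 110: take all 300 m² ; 300 still needed.
Option Q at 190: take 300 of its 700 ; requirement met.
Option 10, Option V: unused.
Cost = 1100×30 + 1600×70 + 300×110 + 300×190 = 235000.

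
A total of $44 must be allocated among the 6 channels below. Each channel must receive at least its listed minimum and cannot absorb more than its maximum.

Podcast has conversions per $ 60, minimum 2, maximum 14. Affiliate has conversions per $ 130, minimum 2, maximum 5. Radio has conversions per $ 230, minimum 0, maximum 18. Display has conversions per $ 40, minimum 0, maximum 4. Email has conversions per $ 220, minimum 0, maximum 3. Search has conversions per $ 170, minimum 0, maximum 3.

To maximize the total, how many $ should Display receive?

Meeting every minimum uses 2+2+0+0+0+0 = 4 $, leaving 40.
Rank by conversions per $: Radio 230 > Email 220 > Search 170 > Affiliate 130 > Podcast 60 > Display 40.
Give Radio 18 more to hit its cap of 18 ; 22 left.
Give Email 3 more to hit its cap of 3 ; 19 left.
Give Search 3 more to hit its cap of 3 ; 16 left.
Give Affiliate 3 more to hit its cap of 5 ; 13 left.
Podcast takes 12 more to reach its cap of 14 ; 1 left.
Display has room for 4 more but only 1 remain, so it gets 1.

1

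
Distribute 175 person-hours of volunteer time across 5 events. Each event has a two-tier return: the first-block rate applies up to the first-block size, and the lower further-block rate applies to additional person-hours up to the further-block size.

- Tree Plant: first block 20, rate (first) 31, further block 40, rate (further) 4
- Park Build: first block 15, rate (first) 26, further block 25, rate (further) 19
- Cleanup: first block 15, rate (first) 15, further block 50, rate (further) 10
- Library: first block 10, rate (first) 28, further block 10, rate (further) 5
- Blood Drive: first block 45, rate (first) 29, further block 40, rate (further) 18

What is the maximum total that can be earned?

Rank every tier by rate: Tree Plant/T1 31 > Blood Drive/T1 29 > Library/T1 28 > Park Build/T1 26 > Park Build/T2 19 > Blood Drive/T2 18 > Cleanup/T1 15 > Cleanup/T2 10 > Library/T2 5 > Tree Plant/T2 4.
Tree Plant T1 at 31: fill all 20 → 155 left.
Blood Drive T1 at 29: fill all 45 → 110 left.
Library/T1 (28): +10 → 100 left.
Park Build/T1 (26): +15 → 85 left.
Park Build/T2 (19): +25 → 60 left.
Blood Drive T2 at 18: fill all 40 → 20 left.
Cleanup T1 at 15: fill all 15 → 5 left.
5 remain; put them into Cleanup T2 at 10.
Total = 31×20 + 29×45 + 28×10 + 26×15 + 19×25 + 18×40 + 15×15 + 10×5 = 4065.

4065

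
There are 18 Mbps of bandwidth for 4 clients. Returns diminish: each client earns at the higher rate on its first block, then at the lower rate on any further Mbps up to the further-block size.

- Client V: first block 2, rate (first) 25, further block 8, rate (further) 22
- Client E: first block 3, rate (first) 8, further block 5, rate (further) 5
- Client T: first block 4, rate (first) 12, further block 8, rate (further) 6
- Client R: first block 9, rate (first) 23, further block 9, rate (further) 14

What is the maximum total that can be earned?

Order all 8 blocks by rate: Client V/tier1 25 > Client R/tier1 23 > Client V/tier2 22 > Client R/tier2 14 > Client T/tier1 12 > Client E/tier1 8 > Client T/tier2 6 > Client E/tier2 5.
Client V/tier1 (25): +2 ; 16 left.
Client R/tier1 (23): +9 ; 7 left.
7 remain; put them into Client V tier2 at 22.
Total = 25×2 + 23×9 + 22×7 = 411.

411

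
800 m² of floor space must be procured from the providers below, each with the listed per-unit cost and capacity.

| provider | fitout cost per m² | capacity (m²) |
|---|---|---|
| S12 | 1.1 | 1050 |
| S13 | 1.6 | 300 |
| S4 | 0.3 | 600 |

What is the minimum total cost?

Cheapest first:
S4 at 0.3: take all 600 m² ; 200 still needed.
Take 200 from S12 at 1.1 to finish.
S13: unused.
Cost = 600×0.3 + 200×1.1 = 400.

400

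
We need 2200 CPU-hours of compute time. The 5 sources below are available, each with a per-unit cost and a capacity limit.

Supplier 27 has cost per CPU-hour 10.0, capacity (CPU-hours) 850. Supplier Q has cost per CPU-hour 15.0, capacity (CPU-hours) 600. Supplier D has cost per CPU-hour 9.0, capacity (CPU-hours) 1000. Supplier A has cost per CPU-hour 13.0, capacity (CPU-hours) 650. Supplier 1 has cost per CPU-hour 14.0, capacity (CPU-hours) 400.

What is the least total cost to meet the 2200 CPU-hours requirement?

22050

Cheapest first:
Take 1000 from Supplier D at 9.0 → need 1200 more.
Supplier 27 at 10.0: take all 850 CPU-hours → 350 still needed.
Supplier A (13.0): take the remaining 350 → done.
Supplier 1, Supplier Q: unused.
Cost = 1000×9.0 + 850×10.0 + 350×13.0 = 22050.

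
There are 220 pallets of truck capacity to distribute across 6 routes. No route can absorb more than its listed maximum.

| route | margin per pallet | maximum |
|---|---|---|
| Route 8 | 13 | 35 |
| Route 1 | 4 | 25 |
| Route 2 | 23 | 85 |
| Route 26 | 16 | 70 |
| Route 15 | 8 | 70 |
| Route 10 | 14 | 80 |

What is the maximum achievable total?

Highest margin per pallet first: Route 2 23 > Route 26 16 > Route 10 14 > Route 8 13 > Route 15 8 > Route 1 4.
Give Route 2 85 to hit its cap of 85 — 135 left.
Route 26: +70 to 70 (cap) — 65 left.
Route 10: +65 (room for 80) → 65. Pool exhausted.
Total = 23×85 + 16×70 + 14×65 = 3985.

3985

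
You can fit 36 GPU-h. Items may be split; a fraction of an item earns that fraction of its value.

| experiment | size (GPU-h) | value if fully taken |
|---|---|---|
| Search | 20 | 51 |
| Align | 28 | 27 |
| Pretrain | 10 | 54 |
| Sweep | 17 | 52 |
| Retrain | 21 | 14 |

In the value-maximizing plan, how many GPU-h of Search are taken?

9

Best value per unit of size first: Pretrain 54/10≈5.4, Sweep 52/17≈3.06, Search 51/20≈2.55, Align 27/28≈0.964, Retrain 14/21≈0.667.
Pretrain: take in full, 10 GPU-h for value 54 → 26 left.
Take all of Sweep (17 GPU-h, value 52) → 9 GPU-h left.
9 GPU-h left: a 9/20 share of Search gives 51×9/20 = 22.95.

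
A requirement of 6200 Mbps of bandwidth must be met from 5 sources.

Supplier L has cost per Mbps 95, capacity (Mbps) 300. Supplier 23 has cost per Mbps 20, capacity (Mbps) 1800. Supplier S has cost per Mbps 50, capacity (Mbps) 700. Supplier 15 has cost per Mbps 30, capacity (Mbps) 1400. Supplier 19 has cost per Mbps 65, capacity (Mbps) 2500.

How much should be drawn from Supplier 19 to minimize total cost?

Cheapest first:
Supplier 23 (20): use full 1800 ; 4400 Mbps to go.
Supplier 15 at 30: take all 1400 Mbps ; 3000 still needed.
Take 700 from Supplier S at 50 ; need 2300 more.
Supplier 19 at 65: take 2300 of its 2500 ; requirement met.
Supplier L: unused.

2300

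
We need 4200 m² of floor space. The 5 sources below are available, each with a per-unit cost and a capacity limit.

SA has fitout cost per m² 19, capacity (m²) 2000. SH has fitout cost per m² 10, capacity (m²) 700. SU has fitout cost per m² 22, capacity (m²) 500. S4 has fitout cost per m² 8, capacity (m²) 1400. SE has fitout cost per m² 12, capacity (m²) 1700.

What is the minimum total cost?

46200

Fill from the cheapest source first.
S4 (8): use full 1400 ; 2800 m² to go.
Take 700 from SH at 10 ; need 2100 more.
SE (12): use full 1700 ; 400 m² to go.
SA (19): take the remaining 400 ; done.
SU: unused.
Cost = 1400×8 + 700×10 + 1700×12 + 400×19 = 46200.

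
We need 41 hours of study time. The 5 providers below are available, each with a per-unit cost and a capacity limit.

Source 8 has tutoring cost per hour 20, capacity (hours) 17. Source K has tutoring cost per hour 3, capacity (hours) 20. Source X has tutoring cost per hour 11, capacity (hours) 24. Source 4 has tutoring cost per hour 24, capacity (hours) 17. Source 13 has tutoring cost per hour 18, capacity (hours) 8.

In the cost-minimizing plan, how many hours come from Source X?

Fill from the cheapest provider first.
Take 20 from Source K at 3 → need 21 more.
Source X at 11: take 21 of its 24 → requirement met.
Source 13, Source 8, Source 4: unused.

21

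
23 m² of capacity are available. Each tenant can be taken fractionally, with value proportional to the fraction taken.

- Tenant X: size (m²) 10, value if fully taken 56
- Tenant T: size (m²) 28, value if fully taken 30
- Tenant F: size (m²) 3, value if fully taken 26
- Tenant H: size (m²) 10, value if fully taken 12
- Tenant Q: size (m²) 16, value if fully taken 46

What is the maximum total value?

Best value per unit of size first: Tenant F 26/3≈8.67, Tenant X 56/10≈5.6, Tenant Q 46/16≈2.88, Tenant H 12/10≈1.2, Tenant T 30/28≈1.07.
All 3 m² of Tenant F fit (value 26) ; 20 remain.
All 10 m² of Tenant X fit (value 56) ; 10 remain.
10 m² left: a 10/16 share of Tenant Q gives 46×10/16 = 28.75.
Total value = 110.75.

110.75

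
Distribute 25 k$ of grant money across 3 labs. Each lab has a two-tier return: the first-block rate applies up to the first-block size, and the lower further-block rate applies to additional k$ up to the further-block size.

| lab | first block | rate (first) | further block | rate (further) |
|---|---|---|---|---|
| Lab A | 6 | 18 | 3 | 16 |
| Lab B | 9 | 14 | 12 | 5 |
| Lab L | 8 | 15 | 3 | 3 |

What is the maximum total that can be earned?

388

Treat each block as its own option and order by rate: Lab A/first 18 > Lab A/second 16 > Lab L/first 15 > Lab B/first 14 > Lab B/second 5 > Lab L/second 3.
Lab A first at 18: fill all 6 → 19 left.
Lab A/second (16): +3 → 16 left.
Lab L/first (15): +8 → 8 left.
Lab B first at 14: only 8 left, fill 8.
Total = 18×6 + 16×3 + 15×8 + 14×8 = 388.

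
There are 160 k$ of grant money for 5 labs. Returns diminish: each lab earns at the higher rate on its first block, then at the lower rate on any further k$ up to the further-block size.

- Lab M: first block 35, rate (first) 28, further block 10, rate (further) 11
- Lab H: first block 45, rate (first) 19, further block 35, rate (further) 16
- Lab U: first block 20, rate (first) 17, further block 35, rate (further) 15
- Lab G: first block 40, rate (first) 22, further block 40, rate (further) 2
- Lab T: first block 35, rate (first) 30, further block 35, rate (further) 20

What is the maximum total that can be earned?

Treat each block as its own option and order by rate: Lab T/first 30 > Lab M/first 28 > Lab G/first 22 > Lab T/second 20 > Lab H/first 19 > Lab U/first 17 > Lab H/second 16 > Lab U/second 15 > Lab M/second 11 > Lab G/second 2.
Fill Lab T first block (35 at 30) — 125 left.
Fill Lab M first block (35 at 28) — 90 left.
Lab G first at 22: fill all 40 — 50 left.
Fill Lab T second block (35 at 20) — 15 left.
Lab H first at 19: only 15 left, fill 15.
Total = 30×35 + 28×35 + 22×40 + 20×35 + 19×15 = 3895.

3895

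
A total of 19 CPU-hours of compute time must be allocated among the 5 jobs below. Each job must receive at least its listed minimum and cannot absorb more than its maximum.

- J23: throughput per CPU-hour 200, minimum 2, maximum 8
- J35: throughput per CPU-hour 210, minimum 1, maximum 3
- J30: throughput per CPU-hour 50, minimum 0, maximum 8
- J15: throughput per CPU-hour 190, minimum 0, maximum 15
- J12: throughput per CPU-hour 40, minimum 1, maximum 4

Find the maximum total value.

Meeting every minimum uses 2+1+0+0+1 = 4 CPU-hours, leaving 15.
Rank by throughput per CPU-hour: J35 210 > J23 200 > J15 190 > J30 50 > J12 40.
J35: +2 to 3 (cap) — 13 left.
Give J23 6 more to hit its cap of 8 — 7 left.
Only 7 left; J15 takes them to reach 7.
Total = 200×8 + 210×3 + 190×7 + 40×1 = 3600.

3600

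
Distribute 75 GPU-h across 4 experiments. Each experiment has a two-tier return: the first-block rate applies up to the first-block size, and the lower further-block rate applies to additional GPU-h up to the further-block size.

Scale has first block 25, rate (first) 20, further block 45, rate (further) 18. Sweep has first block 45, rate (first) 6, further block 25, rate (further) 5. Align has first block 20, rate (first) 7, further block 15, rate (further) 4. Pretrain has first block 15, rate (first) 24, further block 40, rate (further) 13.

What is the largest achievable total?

1490

Treat each block as its own option and order by rate: Pretrain/tier1 24 > Scale/tier1 20 > Scale/tier2 18 > Pretrain/tier2 13 > Align/tier1 7 > Sweep/tier1 6 > Sweep/tier2 5 > Align/tier2 4.
Pretrain tier1 at 24: fill all 15 → 60 left.
Fill Scale tier1 block (25 at 20) → 35 left.
Scale/tier2: +35 of 45 at 18; pool empty.
Total = 24×15 + 20×25 + 18×35 = 1490.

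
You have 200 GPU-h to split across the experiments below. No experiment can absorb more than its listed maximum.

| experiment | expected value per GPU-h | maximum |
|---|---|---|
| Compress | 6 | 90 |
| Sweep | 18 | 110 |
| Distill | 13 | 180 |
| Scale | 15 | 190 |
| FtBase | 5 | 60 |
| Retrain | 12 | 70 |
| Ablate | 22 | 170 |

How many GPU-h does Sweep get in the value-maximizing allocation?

Order the experiments by expected value per GPU-h: Ablate 22 > Sweep 18 > Scale 15 > Distill 13 > Retrain 12 > Compress 6 > FtBase 5.
Ablate takes 170 to reach its cap of 170 → 30 left.
Sweep: +30 (room for 110) → 30. Pool exhausted.

30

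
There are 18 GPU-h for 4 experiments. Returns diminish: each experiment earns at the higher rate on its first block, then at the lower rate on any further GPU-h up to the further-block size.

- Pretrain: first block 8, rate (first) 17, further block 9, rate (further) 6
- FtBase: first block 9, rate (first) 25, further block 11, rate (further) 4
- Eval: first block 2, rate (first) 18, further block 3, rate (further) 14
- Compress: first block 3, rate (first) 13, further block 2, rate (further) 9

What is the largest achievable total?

Rank every tier by rate: FtBase/first 25 > Eval/first 18 > Pretrain/first 17 > Eval/second 14 > Compress/first 13 > Compress/second 9 > Pretrain/second 6 > FtBase/second 4.
FtBase/first (25): +9 → 9 left.
Eval/first (18): +2 → 7 left.
Pretrain/first: +7 of 8 at 17; pool empty.
Total = 25×9 + 18×2 + 17×7 = 380.

380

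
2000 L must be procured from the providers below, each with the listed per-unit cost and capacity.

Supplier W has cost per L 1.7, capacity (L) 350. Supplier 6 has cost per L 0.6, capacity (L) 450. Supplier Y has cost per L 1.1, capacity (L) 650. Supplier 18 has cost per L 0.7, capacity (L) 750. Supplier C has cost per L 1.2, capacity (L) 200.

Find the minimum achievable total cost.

Use providers in increasing cost order.
Supplier 6 (0.6): use full 450 — 1550 L to go.
Supplier 18 at 0.7: take all 750 L — 800 still needed.
Take 650 from Supplier Y at 1.1 — need 150 more.
Take 150 from Supplier C at 1.2 to finish.
Supplier W: unused.
Cost = 450×0.6 + 750×0.7 + 650×1.1 + 150×1.2 = 1690.

1690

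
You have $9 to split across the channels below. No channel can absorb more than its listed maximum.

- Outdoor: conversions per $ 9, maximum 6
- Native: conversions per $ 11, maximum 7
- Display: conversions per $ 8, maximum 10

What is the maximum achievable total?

Order the channels by conversions per $: Native 11 > Outdoor 9 > Display 8.
Native: +7 to 7 (cap) ; 2 left.
Outdoor has room for 6 but only 2 remain, so it gets 2.
Total = 9×2 + 11×7 = 95.

95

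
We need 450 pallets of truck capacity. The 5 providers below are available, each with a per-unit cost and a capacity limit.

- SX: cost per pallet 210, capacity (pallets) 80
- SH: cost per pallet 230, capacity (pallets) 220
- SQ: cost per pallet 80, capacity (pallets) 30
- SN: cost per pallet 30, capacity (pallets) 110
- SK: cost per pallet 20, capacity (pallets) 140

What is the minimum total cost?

Use providers in increasing cost order.
Take 140 from SK at 20 ; need 310 more.
SN (30): use full 110 ; 200 pallets to go.
Take 30 from SQ at 80 ; need 170 more.
Take 80 from SX at 210 ; need 90 more.
SH at 230: take 90 of its 220 ; requirement met.
Cost = 140×20 + 110×30 + 30×80 + 80×210 + 90×230 = 46000.

46000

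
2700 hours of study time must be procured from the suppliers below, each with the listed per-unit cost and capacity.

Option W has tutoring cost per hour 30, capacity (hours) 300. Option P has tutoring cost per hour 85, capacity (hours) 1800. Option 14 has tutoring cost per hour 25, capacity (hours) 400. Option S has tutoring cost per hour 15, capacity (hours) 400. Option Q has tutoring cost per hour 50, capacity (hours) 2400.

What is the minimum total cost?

105000

Fill from the cheapest supplier first.
Option S (15): use full 400 → 2300 hours to go.
Option 14 (25): use full 400 → 1900 hours to go.
Option W (30): use full 300 → 1600 hours to go.
Option Q (50): take the remaining 1600 → done.
Option P: unused.
Cost = 400×15 + 400×25 + 300×30 + 1600×50 = 105000.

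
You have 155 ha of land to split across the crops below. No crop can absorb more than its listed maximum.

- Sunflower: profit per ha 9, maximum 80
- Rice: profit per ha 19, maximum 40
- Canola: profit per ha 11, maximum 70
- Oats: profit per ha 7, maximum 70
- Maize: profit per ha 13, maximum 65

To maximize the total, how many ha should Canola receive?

Rank by profit per ha: Rice 19 > Maize 13 > Canola 11 > Sunflower 9 > Oats 7.
Rice takes 40 to reach its cap of 40 — 115 left.
Maize: +65 to 65 (cap) — 50 left.
Canola: +50 (room for 70) → 50. Pool exhausted.

50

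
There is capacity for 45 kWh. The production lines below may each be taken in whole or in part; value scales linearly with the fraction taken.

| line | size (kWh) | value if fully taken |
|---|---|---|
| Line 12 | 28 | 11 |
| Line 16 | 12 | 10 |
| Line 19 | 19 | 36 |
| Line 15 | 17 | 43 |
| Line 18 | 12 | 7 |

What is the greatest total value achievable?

Best value per unit of size first: Line 15 43/17≈2.53, Line 19 36/19≈1.89, Line 16 10/12≈0.833, Line 18 7/12≈0.583, Line 12 11/28≈0.393.
Line 15: take in full, 17 kWh for value 43 → 28 left.
All 19 kWh of Line 19 fit (value 36) → 9 remain.
Fill the last 9 kWh with part of Line 16: 9/12 of it earns 7.5.
Total value = 86.5.

86.5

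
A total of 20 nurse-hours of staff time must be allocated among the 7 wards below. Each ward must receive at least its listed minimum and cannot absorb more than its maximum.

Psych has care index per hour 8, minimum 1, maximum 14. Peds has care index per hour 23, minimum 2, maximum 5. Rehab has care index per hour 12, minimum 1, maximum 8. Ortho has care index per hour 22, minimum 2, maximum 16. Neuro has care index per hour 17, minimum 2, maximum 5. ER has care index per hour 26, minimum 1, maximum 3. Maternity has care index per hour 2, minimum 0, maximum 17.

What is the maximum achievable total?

423

Meeting every minimum uses 1+2+1+2+2+1+0 = 9 nurse-hours, leaving 11.
Rank by care index per hour: ER 26 > Peds 23 > Ortho 22 > Neuro 17 > Rehab 12 > Psych 8 > Maternity 2.
ER: +2 to 3 (cap) ; 9 left.
Peds: +3 to 5 (cap) ; 6 left.
Only 6 left; Ortho takes them to reach 8.
Total = 8×1 + 23×5 + 12×1 + 22×8 + 17×2 + 26×3 = 423.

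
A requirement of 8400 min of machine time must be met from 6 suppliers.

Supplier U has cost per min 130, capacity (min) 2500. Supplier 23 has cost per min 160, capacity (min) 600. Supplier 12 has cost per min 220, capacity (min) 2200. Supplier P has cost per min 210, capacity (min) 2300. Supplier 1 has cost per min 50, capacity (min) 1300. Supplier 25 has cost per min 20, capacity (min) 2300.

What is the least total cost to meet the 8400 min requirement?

Fill from the cheapest supplier first.
Supplier 25 at 20: take all 2300 min ; 6100 still needed.
Take 1300 from Supplier 1 at 50 ; need 4800 more.
Take 2500 from Supplier U at 130 ; need 2300 more.
Supplier 23 (160): use full 600 ; 1700 min to go.
Take 1700 from Supplier P at 210 to finish.
Supplier 12: unused.
Cost = 2300×20 + 1300×50 + 2500×130 + 600×160 + 1700×210 = 889000.

889000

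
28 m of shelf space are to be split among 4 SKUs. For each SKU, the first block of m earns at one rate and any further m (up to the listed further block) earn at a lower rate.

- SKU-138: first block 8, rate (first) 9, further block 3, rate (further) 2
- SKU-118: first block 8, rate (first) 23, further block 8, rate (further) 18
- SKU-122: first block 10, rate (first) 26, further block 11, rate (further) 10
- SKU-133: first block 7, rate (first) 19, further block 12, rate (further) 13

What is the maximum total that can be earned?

631

Order all 8 blocks by rate: SKU-122/tier1 26 > SKU-118/tier1 23 > SKU-133/tier1 19 > SKU-118/tier2 18 > SKU-133/tier2 13 > SKU-122/tier2 10 > SKU-138/tier1 9 > SKU-138/tier2 2.
SKU-122 tier1 at 26: fill all 10 ; 18 left.
SKU-118 tier1 at 23: fill all 8 ; 10 left.
SKU-133/tier1 (19): +7 ; 3 left.
SKU-118/tier2: +3 of 8 at 18; pool empty.
Total = 26×10 + 23×8 + 19×7 + 18×3 = 631.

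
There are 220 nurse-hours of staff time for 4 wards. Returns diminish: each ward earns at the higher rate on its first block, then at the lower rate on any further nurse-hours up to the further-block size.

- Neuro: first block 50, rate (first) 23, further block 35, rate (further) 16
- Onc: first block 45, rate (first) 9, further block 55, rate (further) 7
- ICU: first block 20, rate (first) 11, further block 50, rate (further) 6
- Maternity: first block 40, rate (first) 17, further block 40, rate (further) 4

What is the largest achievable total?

3225

Order all 8 blocks by rate: Neuro/tier1 23 > Maternity/tier1 17 > Neuro/tier2 16 > ICU/tier1 11 > Onc/tier1 9 > Onc/tier2 7 > ICU/tier2 6 > Maternity/tier2 4.
Neuro tier1 at 23: fill all 50 → 170 left.
Maternity tier1 at 17: fill all 40 → 130 left.
Neuro/tier2 (16): +35 → 95 left.
Fill ICU tier1 block (20 at 11) → 75 left.
Fill Onc tier1 block (45 at 9) → 30 left.
Onc tier2 at 7: only 30 left, fill 30.
Total = 23×50 + 17×40 + 16×35 + 11×20 + 9×45 + 7×30 = 3225.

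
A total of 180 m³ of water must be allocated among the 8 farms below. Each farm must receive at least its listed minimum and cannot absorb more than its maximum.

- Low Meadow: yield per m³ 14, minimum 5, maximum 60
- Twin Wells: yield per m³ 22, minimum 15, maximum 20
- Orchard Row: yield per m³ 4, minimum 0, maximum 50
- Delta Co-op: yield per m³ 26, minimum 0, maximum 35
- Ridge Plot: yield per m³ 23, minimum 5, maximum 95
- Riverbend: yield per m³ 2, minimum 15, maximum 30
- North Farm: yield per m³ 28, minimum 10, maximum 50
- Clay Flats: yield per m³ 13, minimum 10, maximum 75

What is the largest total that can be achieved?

4020

Meeting every minimum uses 5+15+0+0+5+15+10+10 = 60 m³, leaving 120.
Highest yield per m³ first: North Farm 28 > Delta Co-op 26 > Ridge Plot 23 > Twin Wells 22 > Low Meadow 14 > Clay Flats 13 > Orchard Row 4 > Riverbend 2.
Give North Farm 40 more to hit its cap of 50 ; 80 left.
Delta Co-op takes 35 more to reach its cap of 35 ; 45 left.
Only 45 left; Ridge Plot takes them to reach 50.
Total = 14×5 + 22×15 + 26×35 + 23×50 + 2×15 + 28×50 + 13×10 = 4020.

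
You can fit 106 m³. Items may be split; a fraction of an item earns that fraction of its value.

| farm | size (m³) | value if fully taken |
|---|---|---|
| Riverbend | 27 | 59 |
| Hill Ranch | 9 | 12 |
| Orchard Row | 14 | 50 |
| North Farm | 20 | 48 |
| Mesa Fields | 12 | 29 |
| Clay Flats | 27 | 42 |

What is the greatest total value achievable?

236

Sort by value density: Orchard Row 50/14≈3.57, Mesa Fields 29/12≈2.42, North Farm 48/20≈2.4, Riverbend 59/27≈2.19, Clay Flats 42/27≈1.56, Hill Ranch 12/9≈1.33.
All 14 m³ of Orchard Row fit (value 50) — 92 remain.
Mesa Fields: take in full, 12 m³ for value 29 — 80 left.
North Farm: take in full, 20 m³ for value 48 — 60 left.
Take all of Riverbend (27 m³, value 59) — 33 m³ left.
Take all of Clay Flats (27 m³, value 42) — 6 m³ left.
Only 6 m³ remain; take 6/9 of Hill Ranch for value 12×6/9 = 8.
Total value = 236.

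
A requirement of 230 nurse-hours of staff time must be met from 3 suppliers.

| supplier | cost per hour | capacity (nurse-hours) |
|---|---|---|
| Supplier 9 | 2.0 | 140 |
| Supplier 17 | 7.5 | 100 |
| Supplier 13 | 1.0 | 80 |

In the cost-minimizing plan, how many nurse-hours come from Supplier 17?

Fill from the cheapest supplier first.
Supplier 13 (1.0): use full 80 — 150 nurse-hours to go.
Supplier 9 (2.0): use full 140 — 10 nurse-hours to go.
Supplier 17 (7.5): take the remaining 10 — done.

10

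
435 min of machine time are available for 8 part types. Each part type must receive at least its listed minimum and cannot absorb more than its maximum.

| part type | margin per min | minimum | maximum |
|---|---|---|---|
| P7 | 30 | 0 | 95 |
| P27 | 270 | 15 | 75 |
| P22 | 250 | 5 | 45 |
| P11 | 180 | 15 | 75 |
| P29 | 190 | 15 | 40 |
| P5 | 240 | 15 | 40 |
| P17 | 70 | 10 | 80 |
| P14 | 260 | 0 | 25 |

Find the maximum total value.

Meeting every minimum uses 0+15+5+15+15+15+10+0 = 75 min, leaving 360.
Rank by margin per min: P27 270 > P14 260 > P22 250 > P5 240 > P29 190 > P11 180 > P17 70 > P7 30.
P27 takes 60 more to reach its cap of 75 → 300 left.
Give P14 25 more to hit its cap of 25 → 275 left.
Give P22 40 more to hit its cap of 45 → 235 left.
P5 takes 25 more to reach its cap of 40 → 210 left.
Give P29 25 more to hit its cap of 40 → 185 left.
Give P11 60 more to hit its cap of 75 → 125 left.
Give P17 70 more to hit its cap of 80 → 55 left.
P7 has room for 95 more but only 55 remain, so it gets 55.
Total = 30×55 + 270×75 + 250×45 + 180×75 + 190×40 + 240×40 + 70×80 + 260×25 = 75950.

75950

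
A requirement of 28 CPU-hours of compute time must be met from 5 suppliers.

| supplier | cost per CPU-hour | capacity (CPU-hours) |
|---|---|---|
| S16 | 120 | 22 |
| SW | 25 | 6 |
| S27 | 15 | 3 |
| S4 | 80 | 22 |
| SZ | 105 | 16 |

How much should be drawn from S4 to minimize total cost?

Fill from the cheapest supplier first.
S27 at 15: take all 3 CPU-hours → 25 still needed.
SW at 25: take all 6 CPU-hours → 19 still needed.
S4 (80): take the remaining 19 → done.
SZ, S16: unused.

19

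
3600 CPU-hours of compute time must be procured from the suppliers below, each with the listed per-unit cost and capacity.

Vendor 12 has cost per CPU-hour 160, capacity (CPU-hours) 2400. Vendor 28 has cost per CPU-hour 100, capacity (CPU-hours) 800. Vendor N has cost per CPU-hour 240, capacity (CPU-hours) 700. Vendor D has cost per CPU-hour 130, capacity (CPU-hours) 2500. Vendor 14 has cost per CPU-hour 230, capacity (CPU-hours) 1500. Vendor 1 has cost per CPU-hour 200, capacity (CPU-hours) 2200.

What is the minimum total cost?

Use suppliers in increasing cost order.
Vendor 28 (100): use full 800 → 2800 CPU-hours to go.
Take 2500 from Vendor D at 130 → need 300 more.
Take 300 from Vendor 12 at 160 to finish.
Vendor 1, Vendor 14, Vendor N: unused.
Cost = 800×100 + 2500×130 + 300×160 = 453000.

453000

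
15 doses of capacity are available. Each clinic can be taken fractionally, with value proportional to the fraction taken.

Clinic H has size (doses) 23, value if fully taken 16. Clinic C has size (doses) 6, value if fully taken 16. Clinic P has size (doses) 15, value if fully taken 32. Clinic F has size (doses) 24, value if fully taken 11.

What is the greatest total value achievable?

Best value per unit of size first: Clinic C 16/6≈2.67, Clinic P 32/15≈2.13, Clinic H 16/23≈0.696, Clinic F 11/24≈0.458.
Clinic C: take in full, 6 doses for value 16 ; 9 left.
9 doses left: a 9/15 share of Clinic P gives 32×9/15 = 19.2.
Total value = 35.2.

35.2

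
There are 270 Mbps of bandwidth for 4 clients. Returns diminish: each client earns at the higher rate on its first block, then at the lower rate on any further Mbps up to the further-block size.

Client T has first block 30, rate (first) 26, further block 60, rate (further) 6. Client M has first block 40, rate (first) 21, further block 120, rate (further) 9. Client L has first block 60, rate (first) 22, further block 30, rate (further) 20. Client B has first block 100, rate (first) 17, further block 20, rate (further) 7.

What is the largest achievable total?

Rank every tier by rate: Client T/tier1 26 > Client L/tier1 22 > Client M/tier1 21 > Client L/tier2 20 > Client B/tier1 17 > Client M/tier2 9 > Client B/tier2 7 > Client T/tier2 6.
Client T tier1 at 26: fill all 30 → 240 left.
Client L/tier1 (22): +60 → 180 left.
Fill Client M tier1 block (40 at 21) → 140 left.
Client L/tier2 (20): +30 → 110 left.
Fill Client B tier1 block (100 at 17) → 10 left.
Client M/tier2: +10 of 120 at 9; pool empty.
Total = 26×30 + 22×60 + 21×40 + 20×30 + 17×100 + 9×10 = 5330.

5330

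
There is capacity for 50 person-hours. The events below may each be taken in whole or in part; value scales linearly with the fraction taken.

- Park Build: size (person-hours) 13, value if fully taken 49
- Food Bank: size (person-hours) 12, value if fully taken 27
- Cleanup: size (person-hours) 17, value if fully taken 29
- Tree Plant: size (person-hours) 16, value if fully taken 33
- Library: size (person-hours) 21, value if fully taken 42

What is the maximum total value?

127

Rank by value-to-size ratio: Park Build 49/13≈3.77, Food Bank 27/12≈2.25, Tree Plant 33/16≈2.06, Library 42/21≈2, Cleanup 29/17≈1.71.
All 13 person-hours of Park Build fit (value 49) → 37 remain.
Food Bank: take in full, 12 person-hours for value 27 → 25 left.
Take all of Tree Plant (16 person-hours, value 33) → 9 person-hours left.
Only 9 person-hours remain; take 9/21 of Library for value 42×9/21 = 18.
Total value = 127.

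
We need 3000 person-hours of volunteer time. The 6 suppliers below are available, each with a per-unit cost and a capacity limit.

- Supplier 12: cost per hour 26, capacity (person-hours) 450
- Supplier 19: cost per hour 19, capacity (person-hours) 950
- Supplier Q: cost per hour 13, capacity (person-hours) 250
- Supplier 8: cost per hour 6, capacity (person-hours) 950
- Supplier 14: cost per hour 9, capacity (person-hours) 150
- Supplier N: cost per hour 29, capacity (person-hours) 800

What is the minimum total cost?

Use suppliers in increasing cost order.
Supplier 8 at 6: take all 950 person-hours ; 2050 still needed.
Take 150 from Supplier 14 at 9 ; need 1900 more.
Supplier Q at 13: take all 250 person-hours ; 1650 still needed.
Take 950 from Supplier 19 at 19 ; need 700 more.
Take 450 from Supplier 12 at 26 ; need 250 more.
Supplier N (29): take the remaining 250 ; done.
Cost = 950×6 + 150×9 + 250×13 + 950×19 + 450×26 + 250×29 = 47300.

47300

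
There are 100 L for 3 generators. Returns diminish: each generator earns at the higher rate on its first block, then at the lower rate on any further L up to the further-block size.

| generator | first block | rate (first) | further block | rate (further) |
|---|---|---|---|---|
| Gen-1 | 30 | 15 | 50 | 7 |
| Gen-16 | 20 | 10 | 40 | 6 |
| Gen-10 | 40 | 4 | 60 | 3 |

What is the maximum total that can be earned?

1000

Rank every tier by rate: Gen-1/tier1 15 > Gen-16/tier1 10 > Gen-1/tier2 7 > Gen-16/tier2 6 > Gen-10/tier1 4 > Gen-10/tier2 3.
Gen-1/tier1 (15): +30 — 70 left.
Gen-16 tier1 at 10: fill all 20 — 50 left.
Fill Gen-1 tier2 block (50 at 7) — 0 left.
Total = 15×30 + 10×20 + 7×50 = 1000.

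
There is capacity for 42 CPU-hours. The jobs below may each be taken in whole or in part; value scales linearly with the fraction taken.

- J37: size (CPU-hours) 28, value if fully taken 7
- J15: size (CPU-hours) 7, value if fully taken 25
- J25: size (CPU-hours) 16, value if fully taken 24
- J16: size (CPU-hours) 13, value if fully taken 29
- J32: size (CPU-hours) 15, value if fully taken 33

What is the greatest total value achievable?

97.5

Rank by value-to-size ratio: J15 25/7≈3.57, J16 29/13≈2.23, J32 33/15≈2.2, J25 24/16≈1.5, J37 7/28≈0.25.
Take all of J15 (7 CPU-hours, value 25) — 35 CPU-hours left.
Take all of J16 (13 CPU-hours, value 29) — 22 CPU-hours left.
All 15 CPU-hours of J32 fit (value 33) — 7 remain.
Only 7 CPU-hours remain; take 7/16 of J25 for value 24×7/16 = 10.5.
Total value = 97.5.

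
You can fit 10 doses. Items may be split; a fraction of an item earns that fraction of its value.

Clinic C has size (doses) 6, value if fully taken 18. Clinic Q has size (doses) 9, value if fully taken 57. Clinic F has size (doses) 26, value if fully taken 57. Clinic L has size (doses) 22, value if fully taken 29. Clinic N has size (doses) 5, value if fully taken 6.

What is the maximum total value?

60

Rank by value-to-size ratio: Clinic Q 57/9≈6.33, Clinic C 18/6≈3, Clinic F 57/26≈2.19, Clinic L 29/22≈1.32, Clinic N 6/5≈1.2.
All 9 doses of Clinic Q fit (value 57) ; 1 remain.
Only 1 doses remain; take 1/6 of Clinic C for value 18×1/6 = 3.
Total value = 60.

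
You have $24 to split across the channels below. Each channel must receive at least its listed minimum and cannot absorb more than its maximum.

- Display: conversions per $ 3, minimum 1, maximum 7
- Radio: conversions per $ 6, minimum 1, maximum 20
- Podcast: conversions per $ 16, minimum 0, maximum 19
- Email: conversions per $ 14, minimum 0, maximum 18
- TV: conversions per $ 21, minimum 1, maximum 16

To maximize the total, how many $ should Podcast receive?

6

Meeting every minimum uses 1+1+0+0+1 = 3 $, leaving 21.
Rank by conversions per $: TV 21 > Podcast 16 > Email 14 > Radio 6 > Display 3.
TV: +15 to 16 (cap) ; 6 left.
Only 6 left; Podcast takes them to reach 6.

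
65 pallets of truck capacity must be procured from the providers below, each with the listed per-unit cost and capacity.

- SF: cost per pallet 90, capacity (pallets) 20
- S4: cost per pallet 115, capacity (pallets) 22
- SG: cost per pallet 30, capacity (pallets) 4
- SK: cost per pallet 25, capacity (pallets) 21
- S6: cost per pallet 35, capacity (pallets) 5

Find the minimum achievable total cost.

Fill from the cheapest provider first.
SK at 25: take all 21 pallets — 44 still needed.
SG (30): use full 4 — 40 pallets to go.
S6 at 35: take all 5 pallets — 35 still needed.
SF (90): use full 20 — 15 pallets to go.
S4 at 115: take 15 of its 22 — requirement met.
Cost = 21×25 + 4×30 + 5×35 + 20×90 + 15×115 = 4345.

4345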